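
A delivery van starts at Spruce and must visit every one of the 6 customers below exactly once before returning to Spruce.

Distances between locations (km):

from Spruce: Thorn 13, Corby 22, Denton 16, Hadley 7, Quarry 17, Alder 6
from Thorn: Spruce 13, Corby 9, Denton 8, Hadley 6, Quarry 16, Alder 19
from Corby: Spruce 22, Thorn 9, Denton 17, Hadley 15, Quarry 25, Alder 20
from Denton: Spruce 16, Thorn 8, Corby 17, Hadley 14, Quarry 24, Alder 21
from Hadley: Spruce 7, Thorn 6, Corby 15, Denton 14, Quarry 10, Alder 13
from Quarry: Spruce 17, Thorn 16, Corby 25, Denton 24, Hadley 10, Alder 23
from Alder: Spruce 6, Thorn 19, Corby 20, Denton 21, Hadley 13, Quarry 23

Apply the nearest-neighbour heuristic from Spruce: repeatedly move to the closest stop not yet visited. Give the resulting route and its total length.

92 km along Spruce → Alder → Hadley → Thorn → Denton → Corby → Quarry → Spruce.

From Spruce: distances to unvisited — Alder=6, Hadley=7, Thorn=13, Denton=16, Quarry=17, Corby=22. Nearest is Alder (6).
From Alder: distances to unvisited — Hadley=13, Thorn=19, Corby=20, Denton=21, Quarry=23. Nearest is Hadley (13).
From Hadley: distances to unvisited — Thorn=6, Quarry=10, Denton=14, Corby=15. Nearest is Thorn (6).
From Thorn: distances to unvisited — Denton=8, Corby=9, Quarry=16. Nearest is Denton (8).
From Denton: distances to unvisited — Corby=17, Quarry=24. Nearest is Corby (17).
From Corby: distances to unvisited — Quarry=25. Nearest is Quarry (25).
Return Quarry→Spruce: 17.
Total = 6 + 13 + 6 + 8 + 17 + 25 + 17 = 92.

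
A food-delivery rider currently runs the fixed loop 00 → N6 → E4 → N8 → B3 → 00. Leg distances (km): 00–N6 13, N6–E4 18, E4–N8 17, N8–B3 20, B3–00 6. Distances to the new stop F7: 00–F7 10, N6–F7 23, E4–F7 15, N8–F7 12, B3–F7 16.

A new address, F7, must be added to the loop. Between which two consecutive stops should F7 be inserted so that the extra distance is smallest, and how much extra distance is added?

+8 km — insert F7 between N8 and B3.

Insertion cost between consecutive stops i–j is d(i,F7) + d(F7,j) − d(i,j):
  between 00 and N6: 10 + 23 − 13 = 20
  between N6 and E4: 23 + 15 − 18 = 20
  between E4 and N8: 15 + 12 − 17 = 10
  between N8 and B3: 12 + 16 − 20 = 8
  between B3 and 00: 16 + 10 − 6 = 20
Cheapest insertion is between N8 and B3, adding 8.
New total = 74 + 8 = 82.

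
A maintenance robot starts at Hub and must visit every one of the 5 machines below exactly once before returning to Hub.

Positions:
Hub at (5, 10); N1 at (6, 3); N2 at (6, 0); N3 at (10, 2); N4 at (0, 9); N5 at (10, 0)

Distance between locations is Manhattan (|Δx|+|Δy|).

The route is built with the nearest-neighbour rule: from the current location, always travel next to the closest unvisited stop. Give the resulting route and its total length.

40 along Hub → N4 → N1 → N2 → N5 → N3 → Hub.

At Hub the remaining stops are N4 6, N1 8, N2 11, N3 13, N5 15; go to N4.
At N4 the remaining stops are N1 12, N2 15, N3 17, N5 19; go to N1.
At N1 the remaining stops are N2 3, N3 5, N5 7; go to N2.
At N2 the remaining stops are N5 4, N3 6; go to N5.
At N5 the remaining stops are N3 2; go to N3.
Return N3→Hub: 13.
Total = 6 + 12 + 3 + 4 + 2 + 13 = 40.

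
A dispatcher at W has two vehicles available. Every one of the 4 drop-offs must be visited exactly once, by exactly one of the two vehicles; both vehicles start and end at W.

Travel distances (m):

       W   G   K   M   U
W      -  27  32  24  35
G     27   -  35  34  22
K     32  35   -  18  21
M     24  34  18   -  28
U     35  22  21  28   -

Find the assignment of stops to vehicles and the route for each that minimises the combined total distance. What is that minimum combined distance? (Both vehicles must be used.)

There are 2^3 − 1 = 7 ways to divide the 4 stops into two non-empty groups. For each, the best each vehicle can do is its own shortest tour through its group:
  {G} + {K, M, U}: 54 + 98 = 152
  {K} + {G, M, U}: 64 + 101 = 165
  {G, K} + {M, U}: 94 + 87 = 181
  {M} + {G, K, U}: 48 + 102 = 150
  {G, M} + {K, U}: 85 + 88 = 173
  {K, M} + {G, U}: 74 + 84 = 158
  … (7 splits in total)
Best: vehicle 1 W → M → W = 48; vehicle 2 W → G → U → K → W = 102; combined 150.

Minimum combined distance: 150 m.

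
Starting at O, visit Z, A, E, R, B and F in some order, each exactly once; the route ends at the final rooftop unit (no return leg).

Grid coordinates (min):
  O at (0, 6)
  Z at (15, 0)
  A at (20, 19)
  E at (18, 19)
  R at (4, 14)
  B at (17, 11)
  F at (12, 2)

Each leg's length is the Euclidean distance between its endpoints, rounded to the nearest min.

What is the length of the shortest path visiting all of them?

Minimum one-way distance = 48 min.

There are 6! = 720 possible orderings.
O → Z → A → E → R → B → F: 16+20+2+15+13+10 = 76
O → Z → A → E → R → F → B: 16+20+2+15+14+10 = 77
O → Z → A → E → B → R → F: 16+20+2+8+13+14 = 73
O → Z → A → E → B → F → R: 16+20+2+8+10+14 = 70
O → Z → A → E → F → R → B: 16+20+2+18+14+13 = 83
O → Z → A → E → F → B → R: 16+20+2+18+10+13 = 79
O → Z → A → R → E → B → F: 16+20+17+15+8+10 = 86
O → Z → A → R → E → F → B: 16+20+17+15+18+10 = 96
… (712 more)
O → R → F → Z → B → E → A: 9+14+4+11+8+2 = 48  ← best
The minimum is 48.
One shortest path: O → R → F → Z → B → E → A.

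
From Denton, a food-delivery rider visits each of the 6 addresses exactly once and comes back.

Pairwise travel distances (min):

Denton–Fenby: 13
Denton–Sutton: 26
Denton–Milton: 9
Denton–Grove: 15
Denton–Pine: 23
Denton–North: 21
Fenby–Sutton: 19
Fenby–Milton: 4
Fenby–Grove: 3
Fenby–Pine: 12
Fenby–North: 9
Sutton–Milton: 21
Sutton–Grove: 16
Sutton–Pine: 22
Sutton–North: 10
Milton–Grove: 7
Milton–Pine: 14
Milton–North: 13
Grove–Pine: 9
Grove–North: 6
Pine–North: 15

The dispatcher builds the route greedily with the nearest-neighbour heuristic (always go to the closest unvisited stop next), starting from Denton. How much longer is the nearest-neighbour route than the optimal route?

The nearest-neighbour route is 1 min longer than optimal.

From Denton: Milton=9, Fenby=13, Grove=15, North=21, Pine=23, Sutton=26 → choose Milton (9).
From Milton: Fenby=4, Grove=7, North=13, Pine=14, Sutton=21 → choose Fenby (4).
From Fenby: Grove=3, North=9, Pine=12, Sutton=19 → choose Grove (3).
From Grove: North=6, Pine=9, Sutton=16 → choose North (6).
From North: Sutton=10, Pine=15 → choose Sutton (10).
From Sutton: Pine=22 → choose Pine (22).
NN route Denton → Milton → Fenby → Grove → North → Sutton → Pine → Denton costs 77.
Optimal: Denton → Sutton → North → Grove → Pine → Fenby → Milton → Denton costs 76 (by enumerating all 360 distinct tours).
Excess = 77 − 76 = 1.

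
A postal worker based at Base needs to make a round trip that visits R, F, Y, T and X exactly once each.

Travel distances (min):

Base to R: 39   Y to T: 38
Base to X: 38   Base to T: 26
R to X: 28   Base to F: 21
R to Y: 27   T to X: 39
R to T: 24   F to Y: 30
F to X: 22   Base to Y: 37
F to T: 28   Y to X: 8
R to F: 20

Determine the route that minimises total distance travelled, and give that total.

Shortest round trip = 128 min.

With 5 stops there are 5!/2 = 60 distinct round trips (a route and its reverse cost the same).
Base → R → F → Y → T → X → Base: 39+20+30+38+39+38 = 204
Base → R → F → Y → X → T → Base: 39+20+30+8+39+26 = 162
Base → R → F → T → Y → X → Base: 39+20+28+38+8+38 = 171
Base → R → F → T → X → Y → Base: 39+20+28+39+8+37 = 171
Base → R → F → X → Y → T → Base: 39+20+22+8+38+26 = 153
Base → R → F → X → T → Y → Base: 39+20+22+39+38+37 = 195
Base → R → Y → F → T → X → Base: 39+27+30+28+39+38 = 201
Base → R → Y → F → X → T → Base: 39+27+30+22+39+26 = 183
Base → R → Y → T → F → X → Base: 39+27+38+28+22+38 = 192
Base → R → Y → T → X → F → Base: 39+27+38+39+22+21 = 186
Base → R → Y → X → F → T → Base: 39+27+8+22+28+26 = 150
Base → R → Y → X → T → F → Base: 39+27+8+39+28+21 = 162
Base → R → T → F → Y → X → Base: 39+24+28+30+8+38 = 167
Base → R → T → F → X → Y → Base: 39+24+28+22+8+37 = 158
… (46 more)
Base → F → X → Y → R → T → Base: 21+22+8+27+24+26 = 128  ← best
The minimum is 128.
One optimal route: Base → F → X → Y → R → T → Base (or its reverse).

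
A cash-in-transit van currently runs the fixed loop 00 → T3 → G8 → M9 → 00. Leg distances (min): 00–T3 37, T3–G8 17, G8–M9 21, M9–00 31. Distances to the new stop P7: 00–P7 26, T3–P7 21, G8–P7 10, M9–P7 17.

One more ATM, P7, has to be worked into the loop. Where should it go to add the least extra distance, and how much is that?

+6 min — insert P7 between G8 and M9.

Insertion cost between consecutive stops i–j is d(i,P7) + d(P7,j) − d(i,j):
  between 00 and T3: 26 + 21 − 37 = 10
  between T3 and G8: 21 + 10 − 17 = 14
  between G8 and M9: 10 + 17 − 21 = 6
  between M9 and 00: 17 + 26 − 31 = 12
Cheapest insertion is between G8 and M9, adding 6.
New total = 106 + 6 = 112.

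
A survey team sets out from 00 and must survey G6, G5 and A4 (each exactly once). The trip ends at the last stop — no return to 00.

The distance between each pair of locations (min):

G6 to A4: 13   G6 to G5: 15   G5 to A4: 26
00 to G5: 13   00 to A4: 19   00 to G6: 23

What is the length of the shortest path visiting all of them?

Shortest open route: 41 min.

There are 3! = 6 possible orderings.
00 → G6 → G5 → A4: 23+15+26 = 64
00 → G6 → A4 → G5: 23+13+26 = 62
00 → G5 → G6 → A4: 13+15+13 = 41
00 → G5 → A4 → G6: 13+26+13 = 52
00 → A4 → G6 → G5: 19+13+15 = 47
00 → A4 → G5 → G6: 19+26+15 = 60
The minimum is 41.
One shortest path: 00 → G5 → G6 → A4.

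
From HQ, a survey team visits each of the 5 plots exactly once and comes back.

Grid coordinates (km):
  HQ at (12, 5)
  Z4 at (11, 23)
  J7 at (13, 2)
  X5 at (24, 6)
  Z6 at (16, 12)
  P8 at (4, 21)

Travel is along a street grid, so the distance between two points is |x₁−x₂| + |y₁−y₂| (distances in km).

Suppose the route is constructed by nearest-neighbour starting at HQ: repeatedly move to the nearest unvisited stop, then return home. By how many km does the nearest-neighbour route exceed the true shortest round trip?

HQ: J7=4, Z6=11, X5=13, Z4=19, P8=24 ⇒ J7
J7: Z6=13, X5=15, Z4=23, P8=28 ⇒ Z6
Z6: X5=14, Z4=16, P8=21 ⇒ X5
X5: Z4=30, P8=35 ⇒ Z4
Z4: P8=9 ⇒ P8
NN route HQ → J7 → Z6 → X5 → Z4 → P8 → HQ costs 94.
Optimal: HQ → Z4 → P8 → Z6 → X5 → J7 → HQ costs 82 (by enumerating all 60 distinct tours).
Excess = 94 − 82 = 12.

The nearest-neighbour route is 12 km longer than optimal.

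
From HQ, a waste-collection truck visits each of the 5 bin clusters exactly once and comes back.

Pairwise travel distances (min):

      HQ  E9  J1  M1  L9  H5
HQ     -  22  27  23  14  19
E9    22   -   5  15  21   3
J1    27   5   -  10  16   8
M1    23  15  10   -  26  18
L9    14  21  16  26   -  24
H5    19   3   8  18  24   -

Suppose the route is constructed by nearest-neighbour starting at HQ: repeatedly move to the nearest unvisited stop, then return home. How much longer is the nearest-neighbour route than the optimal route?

Excess over optimum: 2 min.

HQ: L9=14, H5=19, E9=22, M1=23, J1=27 ⇒ L9
L9: J1=16, E9=21, H5=24, M1=26 ⇒ J1
J1: E9=5, H5=8, M1=10 ⇒ E9
E9: H5=3, M1=15 ⇒ H5
H5: M1=18 ⇒ M1
NN route HQ → L9 → J1 → E9 → H5 → M1 → HQ costs 79.
Optimal: HQ → L9 → J1 → M1 → E9 → H5 → HQ costs 77 (by enumerating all 60 distinct tours).
Excess = 79 − 77 = 2.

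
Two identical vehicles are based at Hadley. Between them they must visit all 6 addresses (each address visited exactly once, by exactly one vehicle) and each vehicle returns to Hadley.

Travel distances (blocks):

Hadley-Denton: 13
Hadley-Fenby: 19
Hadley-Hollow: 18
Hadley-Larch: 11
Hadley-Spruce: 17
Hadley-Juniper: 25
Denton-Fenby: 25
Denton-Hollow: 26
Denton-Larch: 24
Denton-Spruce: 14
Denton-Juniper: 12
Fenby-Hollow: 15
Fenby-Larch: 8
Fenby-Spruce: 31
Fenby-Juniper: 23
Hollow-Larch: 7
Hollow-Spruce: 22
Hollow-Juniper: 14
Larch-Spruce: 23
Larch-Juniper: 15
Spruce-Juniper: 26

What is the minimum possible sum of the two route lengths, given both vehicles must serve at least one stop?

Check every non-empty split of the stops between the two vehicles; for each half take its own optimal tour:
  {Denton} + {Fenby, Hollow, Larch, Spruce, Juniper}: 26 + 91 = 117
  {Fenby} + {Denton, Hollow, Larch, Spruce, Juniper}: 38 + 75 = 113
  {Denton, Fenby} + {Hollow, Larch, Spruce, Juniper}: 57 + 75 = 132
  {Hollow} + {Denton, Fenby, Larch, Spruce, Juniper}: 36 + 85 = 121
  {Denton, Hollow} + {Fenby, Larch, Spruce, Juniper}: 57 + 85 = 142
  {Fenby, Hollow} + {Denton, Larch, Spruce, Juniper}: 52 + 69 = 121
  … (31 splits in total)
  {Spruce} + {Denton, Fenby, Hollow, Larch, Juniper}: 34 + 73 = 107  ← best
Best: vehicle 1 Hadley → Spruce → Hadley = 34; vehicle 2 Hadley → Denton → Juniper → Hollow → Fenby → Larch → Hadley = 73; combined 107.

Minimum combined distance: 107 blocks.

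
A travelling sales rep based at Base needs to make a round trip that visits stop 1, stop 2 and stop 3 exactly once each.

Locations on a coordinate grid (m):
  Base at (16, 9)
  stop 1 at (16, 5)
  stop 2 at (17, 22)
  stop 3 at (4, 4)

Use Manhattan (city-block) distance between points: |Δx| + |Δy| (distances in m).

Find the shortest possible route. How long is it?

There are 3 distinct closed tours to check (reversals are equivalent).
Base-stop 1-stop 2-stop 3-Base: 4+18+31+17 = 70
Base-stop 1-stop 3-stop 2-Base: 4+13+31+14 = 62
Base-stop 2-stop 1-stop 3-Base: 14+18+13+17 = 62
The minimum is 62.
One optimal route: Base → stop 1 → stop 3 → stop 2 → Base (or its reverse).

Minimum total distance: 62 m.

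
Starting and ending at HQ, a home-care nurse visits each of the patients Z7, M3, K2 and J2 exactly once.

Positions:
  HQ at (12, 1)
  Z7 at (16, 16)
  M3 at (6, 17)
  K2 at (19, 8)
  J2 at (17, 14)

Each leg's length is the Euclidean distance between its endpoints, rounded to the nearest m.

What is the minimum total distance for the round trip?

Minimum total distance: 45 m.

HQ - Z7 - M3 - K2 - J2 - HQ: 16+10+16+6+14 = 62
HQ - Z7 - M3 - J2 - K2 - HQ: 16+10+11+6+10 = 53
HQ - Z7 - K2 - M3 - J2 - HQ: 16+9+16+11+14 = 66
HQ - Z7 - K2 - J2 - M3 - HQ: 16+9+6+11+17 = 59
HQ - Z7 - J2 - M3 - K2 - HQ: 16+2+11+16+10 = 55
HQ - Z7 - J2 - K2 - M3 - HQ: 16+2+6+16+17 = 57
HQ - M3 - Z7 - K2 - J2 - HQ: 17+10+9+6+14 = 56
HQ - M3 - Z7 - J2 - K2 - HQ: 17+10+2+6+10 = 45
HQ - M3 - K2 - Z7 - J2 - HQ: 17+16+9+2+14 = 58
HQ - M3 - J2 - Z7 - K2 - HQ: 17+11+2+9+10 = 49
HQ - K2 - Z7 - M3 - J2 - HQ: 10+9+10+11+14 = 54
HQ - K2 - M3 - Z7 - J2 - HQ: 10+16+10+2+14 = 52
The minimum is 45.
One optimal route: HQ → M3 → Z7 → J2 → K2 → HQ (or its reverse).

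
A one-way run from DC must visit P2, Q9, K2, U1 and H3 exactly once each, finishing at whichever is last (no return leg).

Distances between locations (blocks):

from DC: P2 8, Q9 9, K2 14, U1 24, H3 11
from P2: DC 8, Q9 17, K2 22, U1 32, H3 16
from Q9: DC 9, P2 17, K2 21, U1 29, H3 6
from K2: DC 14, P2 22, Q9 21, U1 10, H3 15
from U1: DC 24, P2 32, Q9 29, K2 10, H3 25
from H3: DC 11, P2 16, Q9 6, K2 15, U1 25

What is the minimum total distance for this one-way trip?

There are 5! = 120 possible orderings.
DC - P2 - Q9 - K2 - U1 - H3: 8+17+21+10+25 = 81
DC - P2 - Q9 - K2 - H3 - U1: 8+17+21+15+25 = 86
DC - P2 - Q9 - U1 - K2 - H3: 8+17+29+10+15 = 79
DC - P2 - Q9 - U1 - H3 - K2: 8+17+29+25+15 = 94
DC - P2 - Q9 - H3 - K2 - U1: 8+17+6+15+10 = 56
DC - P2 - Q9 - H3 - U1 - K2: 8+17+6+25+10 = 66
DC - P2 - K2 - Q9 - U1 - H3: 8+22+21+29+25 = 105
DC - P2 - K2 - Q9 - H3 - U1: 8+22+21+6+25 = 82
DC - P2 - K2 - U1 - Q9 - H3: 8+22+10+29+6 = 75
DC - P2 - K2 - U1 - H3 - Q9: 8+22+10+25+6 = 71
DC - P2 - K2 - H3 - Q9 - U1: 8+22+15+6+29 = 80
DC - P2 - K2 - H3 - U1 - Q9: 8+22+15+25+29 = 99
DC - P2 - U1 - Q9 - K2 - H3: 8+32+29+21+15 = 105
DC - P2 - U1 - Q9 - H3 - K2: 8+32+29+6+15 = 90
… (106 more)
The minimum is 56.
One shortest path: DC → P2 → Q9 → H3 → K2 → U1.

Shortest open route: 56 blocks.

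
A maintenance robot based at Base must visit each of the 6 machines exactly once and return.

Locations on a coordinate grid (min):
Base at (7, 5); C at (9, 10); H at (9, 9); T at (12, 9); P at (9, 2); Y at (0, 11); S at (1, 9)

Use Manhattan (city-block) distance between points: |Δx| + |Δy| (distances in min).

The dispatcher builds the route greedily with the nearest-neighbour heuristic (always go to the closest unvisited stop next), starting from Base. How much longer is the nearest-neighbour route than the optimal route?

2 min longer than the optimal tour.

Base: P=5, H=6, C=7, T=9, S=10, Y=13 ⇒ P
P: H=7, C=8, T=10, S=15, Y=18 ⇒ H
H: C=1, T=3, S=8, Y=11 ⇒ C
C: T=4, S=9, Y=10 ⇒ T
T: S=11, Y=14 ⇒ S
S: Y=3 ⇒ Y
NN route Base → P → H → C → T → S → Y → Base costs 44.
Optimal: Base → P → H → T → C → Y → S → Base costs 42 (by enumerating all 360 distinct tours).
Excess = 44 − 42 = 2.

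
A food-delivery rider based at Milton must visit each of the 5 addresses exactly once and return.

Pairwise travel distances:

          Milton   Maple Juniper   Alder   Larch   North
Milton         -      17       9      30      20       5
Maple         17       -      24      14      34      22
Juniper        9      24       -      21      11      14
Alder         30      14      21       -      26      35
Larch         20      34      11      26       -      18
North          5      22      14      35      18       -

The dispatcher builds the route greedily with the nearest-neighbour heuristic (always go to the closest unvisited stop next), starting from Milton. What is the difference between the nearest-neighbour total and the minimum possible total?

From Milton: North=5, Juniper=9, Maple=17, Larch=20, Alder=30 → choose North (5).
From North: Juniper=14, Larch=18, Maple=22, Alder=35 → choose Juniper (14).
From Juniper: Larch=11, Alder=21, Maple=24 → choose Larch (11).
From Larch: Alder=26, Maple=34 → choose Alder (26).
From Alder: Maple=14 → choose Maple (14).
NN route Milton → North → Juniper → Larch → Alder → Maple → Milton costs 87.
Optimal: Milton → Maple → Alder → Juniper → Larch → North → Milton costs 86 (by enumerating all 60 distinct tours).
Excess = 87 − 86 = 1.

The nearest-neighbour route is 1 longer than optimal.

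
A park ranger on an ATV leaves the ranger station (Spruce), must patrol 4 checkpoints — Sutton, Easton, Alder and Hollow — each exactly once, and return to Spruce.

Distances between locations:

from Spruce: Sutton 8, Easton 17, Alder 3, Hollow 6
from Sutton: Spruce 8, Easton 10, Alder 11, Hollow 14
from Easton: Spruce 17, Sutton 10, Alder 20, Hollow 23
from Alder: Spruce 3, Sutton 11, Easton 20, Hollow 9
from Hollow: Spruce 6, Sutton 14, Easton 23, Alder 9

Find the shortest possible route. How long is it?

Shortest round trip = 53.

With 4 stops there are 4!/2 = 12 distinct round trips (a route and its reverse cost the same).
Spruce → Sutton → Easton → Alder → Hollow → Spruce: 8+10+20+9+6 = 53
Spruce → Sutton → Easton → Hollow → Alder → Spruce: 8+10+23+9+3 = 53
Spruce → Sutton → Alder → Easton → Hollow → Spruce: 8+11+20+23+6 = 68
Spruce → Sutton → Alder → Hollow → Easton → Spruce: 8+11+9+23+17 = 68
Spruce → Sutton → Hollow → Easton → Alder → Spruce: 8+14+23+20+3 = 68
Spruce → Sutton → Hollow → Alder → Easton → Spruce: 8+14+9+20+17 = 68
Spruce → Easton → Sutton → Alder → Hollow → Spruce: 17+10+11+9+6 = 53
Spruce → Easton → Sutton → Hollow → Alder → Spruce: 17+10+14+9+3 = 53
Spruce → Easton → Alder → Sutton → Hollow → Spruce: 17+20+11+14+6 = 68
Spruce → Easton → Hollow → Sutton → Alder → Spruce: 17+23+14+11+3 = 68
Spruce → Alder → Sutton → Easton → Hollow → Spruce: 3+11+10+23+6 = 53
Spruce → Alder → Easton → Sutton → Hollow → Spruce: 3+20+10+14+6 = 53
The minimum is 53.
One optimal route: Spruce → Sutton → Easton → Alder → Hollow → Spruce (or its reverse).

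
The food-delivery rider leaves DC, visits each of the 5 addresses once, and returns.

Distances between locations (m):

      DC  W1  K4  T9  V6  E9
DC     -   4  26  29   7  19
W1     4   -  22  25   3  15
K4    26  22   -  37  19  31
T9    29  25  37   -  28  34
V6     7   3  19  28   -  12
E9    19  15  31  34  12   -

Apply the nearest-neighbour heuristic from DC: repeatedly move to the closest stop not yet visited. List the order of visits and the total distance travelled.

Total distance 116 m via the nearest-neighbour route DC → W1 → V6 → E9 → K4 → T9 → DC.

From DC: distances to unvisited — W1=4, V6=7, E9=19, K4=26, T9=29. Nearest is W1 (4).
From W1: distances to unvisited — V6=3, E9=15, K4=22, T9=25. Nearest is V6 (3).
From V6: distances to unvisited — E9=12, K4=19, T9=28. Nearest is E9 (12).
From E9: distances to unvisited — K4=31, T9=34. Nearest is K4 (31).
From K4: distances to unvisited — T9=37. Nearest is T9 (37).
Return T9→DC: 29.
Total = 4 + 3 + 12 + 31 + 37 + 29 = 116.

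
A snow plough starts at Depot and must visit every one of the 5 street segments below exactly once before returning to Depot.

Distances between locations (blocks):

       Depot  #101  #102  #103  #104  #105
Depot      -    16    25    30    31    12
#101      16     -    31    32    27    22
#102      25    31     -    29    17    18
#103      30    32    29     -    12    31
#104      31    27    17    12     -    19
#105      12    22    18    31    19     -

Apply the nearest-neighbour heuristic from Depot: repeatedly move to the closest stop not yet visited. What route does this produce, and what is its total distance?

Total distance 107 blocks via the nearest-neighbour route Depot → #105 → #102 → #104 → #103 → #101 → Depot.

At Depot the remaining stops are #105 12, #101 16, #102 25, #103 30, #104 31; go to #105.
At #105 the remaining stops are #102 18, #104 19, #101 22, #103 31; go to #102.
At #102 the remaining stops are #104 17, #103 29, #101 31; go to #104.
At #104 the remaining stops are #103 12, #101 27; go to #103.
At #103 the remaining stops are #101 32; go to #101.
Return #101→Depot: 16.
Total = 12 + 18 + 17 + 12 + 32 + 16 = 107.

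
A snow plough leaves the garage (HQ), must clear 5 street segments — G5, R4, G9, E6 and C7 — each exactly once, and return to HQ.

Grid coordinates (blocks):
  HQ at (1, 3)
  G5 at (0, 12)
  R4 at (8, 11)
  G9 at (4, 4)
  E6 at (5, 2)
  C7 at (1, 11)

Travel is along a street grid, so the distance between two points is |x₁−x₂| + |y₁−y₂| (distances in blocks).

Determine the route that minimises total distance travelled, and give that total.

38 blocks — the shortest possible round trip.

There are 60 distinct closed tours to check (reversals are equivalent).
HQ-G5-R4-G9-E6-C7-HQ: 10+9+11+3+13+8 = 54
HQ-G5-R4-G9-C7-E6-HQ: 10+9+11+10+13+5 = 58
HQ-G5-R4-E6-G9-C7-HQ: 10+9+12+3+10+8 = 52
HQ-G5-R4-E6-C7-G9-HQ: 10+9+12+13+10+4 = 58
HQ-G5-R4-C7-G9-E6-HQ: 10+9+7+10+3+5 = 44
HQ-G5-R4-C7-E6-G9-HQ: 10+9+7+13+3+4 = 46
HQ-G5-G9-R4-E6-C7-HQ: 10+12+11+12+13+8 = 66
HQ-G5-G9-R4-C7-E6-HQ: 10+12+11+7+13+5 = 58
HQ-G5-G9-E6-R4-C7-HQ: 10+12+3+12+7+8 = 52
HQ-G5-G9-E6-C7-R4-HQ: 10+12+3+13+7+15 = 60
HQ-G5-G9-C7-R4-E6-HQ: 10+12+10+7+12+5 = 56
HQ-G5-G9-C7-E6-R4-HQ: 10+12+10+13+12+15 = 72
HQ-G5-E6-R4-G9-C7-HQ: 10+15+12+11+10+8 = 66
HQ-G5-E6-R4-C7-G9-HQ: 10+15+12+7+10+4 = 58
… (46 more)
HQ-G5-C7-R4-G9-E6-HQ: 10+2+7+11+3+5 = 38  ← best
The minimum is 38.
One optimal route: HQ → G5 → C7 → R4 → G9 → E6 → HQ (or its reverse).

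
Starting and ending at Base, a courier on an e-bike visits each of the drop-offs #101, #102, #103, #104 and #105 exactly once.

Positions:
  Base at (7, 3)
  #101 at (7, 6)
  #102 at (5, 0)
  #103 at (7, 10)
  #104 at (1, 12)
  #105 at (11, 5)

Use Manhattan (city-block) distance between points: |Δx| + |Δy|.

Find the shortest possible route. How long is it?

44 — the shortest possible round trip.

Base - #101 - #102 - #103 - #104 - #105 - Base: 3+8+12+8+17+6 = 54
Base - #101 - #102 - #103 - #105 - #104 - Base: 3+8+12+9+17+15 = 64
Base - #101 - #102 - #104 - #103 - #105 - Base: 3+8+16+8+9+6 = 50
Base - #101 - #102 - #104 - #105 - #103 - Base: 3+8+16+17+9+7 = 60
Base - #101 - #102 - #105 - #103 - #104 - Base: 3+8+11+9+8+15 = 54
Base - #101 - #102 - #105 - #104 - #103 - Base: 3+8+11+17+8+7 = 54
Base - #101 - #103 - #102 - #104 - #105 - Base: 3+4+12+16+17+6 = 58
Base - #101 - #103 - #102 - #105 - #104 - Base: 3+4+12+11+17+15 = 62
Base - #101 - #103 - #104 - #102 - #105 - Base: 3+4+8+16+11+6 = 48
Base - #101 - #103 - #104 - #105 - #102 - Base: 3+4+8+17+11+5 = 48
Base - #101 - #103 - #105 - #102 - #104 - Base: 3+4+9+11+16+15 = 58
Base - #101 - #103 - #105 - #104 - #102 - Base: 3+4+9+17+16+5 = 54
Base - #101 - #104 - #102 - #103 - #105 - Base: 3+12+16+12+9+6 = 58
Base - #101 - #104 - #102 - #105 - #103 - Base: 3+12+16+11+9+7 = 58
… (46 more)
Base - #102 - #104 - #103 - #101 - #105 - Base: 5+16+8+4+5+6 = 44  ← best
The minimum is 44.
One optimal route: Base → #102 → #104 → #103 → #101 → #105 → Base (or its reverse).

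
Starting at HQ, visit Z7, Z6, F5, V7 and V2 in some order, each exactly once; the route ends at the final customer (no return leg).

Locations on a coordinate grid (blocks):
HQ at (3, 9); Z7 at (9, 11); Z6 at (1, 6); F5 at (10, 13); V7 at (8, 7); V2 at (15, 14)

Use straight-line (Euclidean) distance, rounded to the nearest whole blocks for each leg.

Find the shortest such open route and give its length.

22 blocks — the minimum one-way total.

There are 5! = 120 possible orderings.
HQ → Z7 → Z6 → F5 → V7 → V2: 6+9+11+6+10 = 42
HQ → Z7 → Z6 → F5 → V2 → V7: 6+9+11+5+10 = 41
HQ → Z7 → Z6 → V7 → F5 → V2: 6+9+7+6+5 = 33
HQ → Z7 → Z6 → V7 → V2 → F5: 6+9+7+10+5 = 37
HQ → Z7 → Z6 → V2 → F5 → V7: 6+9+16+5+6 = 42
HQ → Z7 → Z6 → V2 → V7 → F5: 6+9+16+10+6 = 47
HQ → Z7 → F5 → Z6 → V7 → V2: 6+2+11+7+10 = 36
HQ → Z7 → F5 → Z6 → V2 → V7: 6+2+11+16+10 = 45
HQ → Z7 → F5 → V7 → Z6 → V2: 6+2+6+7+16 = 37
HQ → Z7 → F5 → V7 → V2 → Z6: 6+2+6+10+16 = 40
HQ → Z7 → F5 → V2 → Z6 → V7: 6+2+5+16+7 = 36
HQ → Z7 → F5 → V2 → V7 → Z6: 6+2+5+10+7 = 30
HQ → Z7 → V7 → Z6 → F5 → V2: 6+4+7+11+5 = 33
HQ → Z7 → V7 → Z6 → V2 → F5: 6+4+7+16+5 = 38
… (106 more)
HQ → Z6 → V7 → Z7 → F5 → V2: 4+7+4+2+5 = 22  ← best
The minimum is 22.
One shortest path: HQ → Z6 → V7 → Z7 → F5 → V2.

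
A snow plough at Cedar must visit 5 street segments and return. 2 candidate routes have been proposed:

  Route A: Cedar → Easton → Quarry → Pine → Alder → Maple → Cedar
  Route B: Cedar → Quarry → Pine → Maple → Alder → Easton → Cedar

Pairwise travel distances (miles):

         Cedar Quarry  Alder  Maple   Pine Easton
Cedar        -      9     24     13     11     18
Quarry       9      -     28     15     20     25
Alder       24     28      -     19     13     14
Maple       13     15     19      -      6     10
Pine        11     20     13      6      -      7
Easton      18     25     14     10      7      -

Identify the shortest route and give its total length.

Route A: 18 + 25 + 20 + 13 + 19 + 13 = 108
Route B: 9 + 20 + 6 + 19 + 14 + 18 = 86

86 miles — Route B is the shortest.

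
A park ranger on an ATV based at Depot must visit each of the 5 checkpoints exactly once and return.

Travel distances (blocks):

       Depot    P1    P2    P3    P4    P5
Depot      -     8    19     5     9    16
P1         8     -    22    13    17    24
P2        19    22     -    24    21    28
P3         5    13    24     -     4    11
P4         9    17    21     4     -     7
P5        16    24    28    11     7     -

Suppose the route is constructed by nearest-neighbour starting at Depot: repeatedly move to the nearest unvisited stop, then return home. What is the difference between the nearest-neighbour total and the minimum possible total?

7 blocks longer than the optimal tour.

Depot: P3=5, P1=8, P4=9, P5=16, P2=19 ⇒ P3
P3: P4=4, P5=11, P1=13, P2=24 ⇒ P4
P4: P5=7, P1=17, P2=21 ⇒ P5
P5: P1=24, P2=28 ⇒ P1
P1: P2=22 ⇒ P2
NN route Depot → P3 → P4 → P5 → P1 → P2 → Depot costs 81.
Optimal: Depot → P1 → P2 → P4 → P5 → P3 → Depot costs 74 (by enumerating all 60 distinct tours).
Excess = 81 − 74 = 7.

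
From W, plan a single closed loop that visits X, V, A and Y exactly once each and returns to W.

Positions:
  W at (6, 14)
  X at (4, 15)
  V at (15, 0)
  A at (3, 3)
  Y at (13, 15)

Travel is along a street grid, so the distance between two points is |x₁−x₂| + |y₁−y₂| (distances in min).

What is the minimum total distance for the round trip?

Shortest round trip = 56 min.

With 4 stops there are 4!/2 = 12 distinct round trips (a route and its reverse cost the same).
W - X - V - A - Y - W: 3+26+15+22+8 = 74
W - X - V - Y - A - W: 3+26+17+22+14 = 82
W - X - A - V - Y - W: 3+13+15+17+8 = 56
W - X - A - Y - V - W: 3+13+22+17+23 = 78
W - X - Y - V - A - W: 3+9+17+15+14 = 58
W - X - Y - A - V - W: 3+9+22+15+23 = 72
W - V - X - A - Y - W: 23+26+13+22+8 = 92
W - V - X - Y - A - W: 23+26+9+22+14 = 94
W - V - A - X - Y - W: 23+15+13+9+8 = 68
W - V - Y - X - A - W: 23+17+9+13+14 = 76
W - A - X - V - Y - W: 14+13+26+17+8 = 78
W - A - V - X - Y - W: 14+15+26+9+8 = 72
The minimum is 56.
One optimal route: W → X → A → V → Y → W (or its reverse).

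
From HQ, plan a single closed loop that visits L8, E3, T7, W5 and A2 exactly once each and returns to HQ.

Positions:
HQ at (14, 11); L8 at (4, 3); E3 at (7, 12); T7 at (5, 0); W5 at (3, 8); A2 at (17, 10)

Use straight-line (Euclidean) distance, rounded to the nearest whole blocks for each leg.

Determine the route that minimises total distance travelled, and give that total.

HQ→L8→E3→T7→W5→A2→HQ: 13+9+12+8+14+3 = 59
HQ→L8→E3→T7→A2→W5→HQ: 13+9+12+16+14+11 = 75
HQ→L8→E3→W5→T7→A2→HQ: 13+9+6+8+16+3 = 55
HQ→L8→E3→W5→A2→T7→HQ: 13+9+6+14+16+14 = 72
HQ→L8→E3→A2→T7→W5→HQ: 13+9+10+16+8+11 = 67
HQ→L8→E3→A2→W5→T7→HQ: 13+9+10+14+8+14 = 68
HQ→L8→T7→E3→W5→A2→HQ: 13+3+12+6+14+3 = 51
HQ→L8→T7→E3→A2→W5→HQ: 13+3+12+10+14+11 = 63
HQ→L8→T7→W5→E3→A2→HQ: 13+3+8+6+10+3 = 43
HQ→L8→T7→W5→A2→E3→HQ: 13+3+8+14+10+7 = 55
HQ→L8→T7→A2→E3→W5→HQ: 13+3+16+10+6+11 = 59
HQ→L8→T7→A2→W5→E3→HQ: 13+3+16+14+6+7 = 59
HQ→L8→W5→E3→T7→A2→HQ: 13+5+6+12+16+3 = 55
HQ→L8→W5→E3→A2→T7→HQ: 13+5+6+10+16+14 = 64
… (46 more)
HQ→E3→W5→L8→T7→A2→HQ: 7+6+5+3+16+3 = 40  ← best
The minimum is 40.
One optimal route: HQ → E3 → W5 → L8 → T7 → A2 → HQ (or its reverse).

40 blocks — the shortest possible round trip.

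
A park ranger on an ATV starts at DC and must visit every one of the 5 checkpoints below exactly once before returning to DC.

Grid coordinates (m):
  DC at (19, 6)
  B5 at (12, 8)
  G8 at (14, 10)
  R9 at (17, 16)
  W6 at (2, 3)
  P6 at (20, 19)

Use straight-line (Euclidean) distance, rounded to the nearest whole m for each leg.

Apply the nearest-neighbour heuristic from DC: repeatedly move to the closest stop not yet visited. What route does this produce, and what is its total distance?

From DC: distances to unvisited — G8=6, B5=7, R9=10, P6=13, W6=17. Nearest is G8 (6).
From G8: distances to unvisited — B5=3, R9=7, P6=11, W6=14. Nearest is B5 (3).
From B5: distances to unvisited — R9=9, W6=11, P6=14. Nearest is R9 (9).
From R9: distances to unvisited — P6=4, W6=20. Nearest is P6 (4).
From P6: distances to unvisited — W6=24. Nearest is W6 (24).
Return W6→DC: 17.
Total = 6 + 3 + 9 + 4 + 24 + 17 = 63.

Nearest-neighbour total = 63 m; route DC → G8 → B5 → R9 → P6 → W6 → DC.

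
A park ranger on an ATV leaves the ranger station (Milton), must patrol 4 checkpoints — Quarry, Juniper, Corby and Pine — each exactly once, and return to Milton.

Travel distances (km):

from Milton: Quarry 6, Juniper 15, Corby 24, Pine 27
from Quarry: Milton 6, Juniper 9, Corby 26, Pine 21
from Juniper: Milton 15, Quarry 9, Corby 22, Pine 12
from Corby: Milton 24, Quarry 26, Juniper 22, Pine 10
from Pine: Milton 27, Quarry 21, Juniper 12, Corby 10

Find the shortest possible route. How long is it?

Minimum total distance: 61 km.

There are 12 distinct closed tours to check (reversals are equivalent).
Milton → Quarry → Juniper → Corby → Pine → Milton: 6+9+22+10+27 = 74
Milton → Quarry → Juniper → Pine → Corby → Milton: 6+9+12+10+24 = 61
Milton → Quarry → Corby → Juniper → Pine → Milton: 6+26+22+12+27 = 93
Milton → Quarry → Corby → Pine → Juniper → Milton: 6+26+10+12+15 = 69
Milton → Quarry → Pine → Juniper → Corby → Milton: 6+21+12+22+24 = 85
Milton → Quarry → Pine → Corby → Juniper → Milton: 6+21+10+22+15 = 74
Milton → Juniper → Quarry → Corby → Pine → Milton: 15+9+26+10+27 = 87
Milton → Juniper → Quarry → Pine → Corby → Milton: 15+9+21+10+24 = 79
Milton → Juniper → Corby → Quarry → Pine → Milton: 15+22+26+21+27 = 111
Milton → Juniper → Pine → Quarry → Corby → Milton: 15+12+21+26+24 = 98
Milton → Corby → Quarry → Juniper → Pine → Milton: 24+26+9+12+27 = 98
Milton → Corby → Juniper → Quarry → Pine → Milton: 24+22+9+21+27 = 103
The minimum is 61.
One optimal route: Milton → Quarry → Juniper → Pine → Corby → Milton (or its reverse).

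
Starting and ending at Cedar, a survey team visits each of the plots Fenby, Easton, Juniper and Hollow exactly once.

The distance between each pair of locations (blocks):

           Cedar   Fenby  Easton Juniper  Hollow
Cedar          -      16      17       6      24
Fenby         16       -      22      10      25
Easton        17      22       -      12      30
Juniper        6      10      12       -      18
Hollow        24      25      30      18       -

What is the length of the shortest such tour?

Minimum total distance: 88 blocks.

Cedar → Fenby → Easton → Juniper → Hollow → Cedar: 16+22+12+18+24 = 92
Cedar → Fenby → Easton → Hollow → Juniper → Cedar: 16+22+30+18+6 = 92
Cedar → Fenby → Juniper → Easton → Hollow → Cedar: 16+10+12+30+24 = 92
Cedar → Fenby → Juniper → Hollow → Easton → Cedar: 16+10+18+30+17 = 91
Cedar → Fenby → Hollow → Easton → Juniper → Cedar: 16+25+30+12+6 = 89
Cedar → Fenby → Hollow → Juniper → Easton → Cedar: 16+25+18+12+17 = 88
Cedar → Easton → Fenby → Juniper → Hollow → Cedar: 17+22+10+18+24 = 91
Cedar → Easton → Fenby → Hollow → Juniper → Cedar: 17+22+25+18+6 = 88
Cedar → Easton → Juniper → Fenby → Hollow → Cedar: 17+12+10+25+24 = 88
Cedar → Easton → Hollow → Fenby → Juniper → Cedar: 17+30+25+10+6 = 88
Cedar → Juniper → Fenby → Easton → Hollow → Cedar: 6+10+22+30+24 = 92
Cedar → Juniper → Easton → Fenby → Hollow → Cedar: 6+12+22+25+24 = 89
The minimum is 88.
One optimal route: Cedar → Fenby → Hollow → Juniper → Easton → Cedar (or its reverse).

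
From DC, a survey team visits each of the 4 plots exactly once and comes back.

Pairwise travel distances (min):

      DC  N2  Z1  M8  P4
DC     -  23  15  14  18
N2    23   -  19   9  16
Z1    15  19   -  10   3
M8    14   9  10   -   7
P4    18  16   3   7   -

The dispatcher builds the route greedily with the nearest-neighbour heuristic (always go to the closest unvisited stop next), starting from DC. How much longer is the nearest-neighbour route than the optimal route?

Excess over optimum: 9 min.

DC: M8=14, Z1=15, P4=18, N2=23 ⇒ M8
M8: P4=7, N2=9, Z1=10 ⇒ P4
P4: Z1=3, N2=16 ⇒ Z1
Z1: N2=19 ⇒ N2
NN route DC → M8 → P4 → Z1 → N2 → DC costs 66.
Optimal: DC → N2 → M8 → P4 → Z1 → DC costs 57 (by enumerating all 12 distinct tours).
Excess = 66 − 57 = 9.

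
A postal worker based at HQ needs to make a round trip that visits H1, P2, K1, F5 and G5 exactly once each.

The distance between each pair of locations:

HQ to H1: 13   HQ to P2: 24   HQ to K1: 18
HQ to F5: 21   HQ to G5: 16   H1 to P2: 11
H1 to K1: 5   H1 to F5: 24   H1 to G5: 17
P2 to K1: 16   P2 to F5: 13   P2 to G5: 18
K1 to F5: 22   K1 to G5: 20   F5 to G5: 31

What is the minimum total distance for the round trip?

HQ → H1 → P2 → K1 → F5 → G5 → HQ: 13+11+16+22+31+16 = 109
HQ → H1 → P2 → K1 → G5 → F5 → HQ: 13+11+16+20+31+21 = 112
HQ → H1 → P2 → F5 → K1 → G5 → HQ: 13+11+13+22+20+16 = 95
HQ → H1 → P2 → F5 → G5 → K1 → HQ: 13+11+13+31+20+18 = 106
HQ → H1 → P2 → G5 → K1 → F5 → HQ: 13+11+18+20+22+21 = 105
HQ → H1 → P2 → G5 → F5 → K1 → HQ: 13+11+18+31+22+18 = 113
HQ → H1 → K1 → P2 → F5 → G5 → HQ: 13+5+16+13+31+16 = 94
HQ → H1 → K1 → P2 → G5 → F5 → HQ: 13+5+16+18+31+21 = 104
HQ → H1 → K1 → F5 → P2 → G5 → HQ: 13+5+22+13+18+16 = 87
HQ → H1 → K1 → F5 → G5 → P2 → HQ: 13+5+22+31+18+24 = 113
HQ → H1 → K1 → G5 → P2 → F5 → HQ: 13+5+20+18+13+21 = 90
HQ → H1 → K1 → G5 → F5 → P2 → HQ: 13+5+20+31+13+24 = 106
HQ → H1 → F5 → P2 → K1 → G5 → HQ: 13+24+13+16+20+16 = 102
HQ → H1 → F5 → P2 → G5 → K1 → HQ: 13+24+13+18+20+18 = 106
… (46 more)
HQ → F5 → P2 → H1 → K1 → G5 → HQ: 21+13+11+5+20+16 = 86  ← best
The minimum is 86.
One optimal route: HQ → F5 → P2 → H1 → K1 → G5 → HQ (or its reverse).

Minimum total distance: 86.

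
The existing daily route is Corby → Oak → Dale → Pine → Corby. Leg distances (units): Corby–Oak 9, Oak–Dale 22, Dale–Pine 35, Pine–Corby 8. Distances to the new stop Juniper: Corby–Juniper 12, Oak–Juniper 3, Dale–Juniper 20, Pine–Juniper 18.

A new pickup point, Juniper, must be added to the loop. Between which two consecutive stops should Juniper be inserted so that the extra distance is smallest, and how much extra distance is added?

Adding 1 by placing Juniper on the Oak–Dale leg.

Insertion cost between consecutive stops i–j is d(i,Juniper) + d(Juniper,j) − d(i,j):
  between Corby and Oak: 12 + 3 − 9 = 6
  between Oak and Dale: 3 + 20 − 22 = 1
  between Dale and Pine: 20 + 18 − 35 = 3
  between Pine and Corby: 18 + 12 − 8 = 22
Cheapest insertion is between Oak and Dale, adding 1.
New total = 74 + 1 = 75.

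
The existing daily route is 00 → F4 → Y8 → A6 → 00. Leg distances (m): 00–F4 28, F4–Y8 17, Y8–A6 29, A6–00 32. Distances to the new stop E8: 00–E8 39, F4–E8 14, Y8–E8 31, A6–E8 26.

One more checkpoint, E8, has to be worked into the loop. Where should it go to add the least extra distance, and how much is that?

Minimum extra distance: 25 m, inserting E8 between 00 and F4.

Insertion cost between consecutive stops i–j is d(i,E8) + d(E8,j) − d(i,j):
  between 00 and F4: 39 + 14 − 28 = 25
  between F4 and Y8: 14 + 31 − 17 = 28
  between Y8 and A6: 31 + 26 − 29 = 28
  between A6 and 00: 26 + 39 − 32 = 33
Cheapest insertion is between 00 and F4, adding 25.
New total = 106 + 25 = 131.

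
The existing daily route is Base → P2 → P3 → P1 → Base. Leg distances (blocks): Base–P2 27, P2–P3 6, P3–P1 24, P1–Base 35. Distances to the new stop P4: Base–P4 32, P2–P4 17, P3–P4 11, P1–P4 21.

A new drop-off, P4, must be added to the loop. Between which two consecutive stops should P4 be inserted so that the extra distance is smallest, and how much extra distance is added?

+8 blocks — insert P4 between P3 and P1.

Insertion cost between consecutive stops i–j is d(i,P4) + d(P4,j) − d(i,j):
  between Base and P2: 32 + 17 − 27 = 22
  between P2 and P3: 17 + 11 − 6 = 22
  between P3 and P1: 11 + 21 − 24 = 8
  between P1 and Base: 21 + 32 − 35 = 18
Cheapest insertion is between P3 and P1, adding 8.
New total = 92 + 8 = 100.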